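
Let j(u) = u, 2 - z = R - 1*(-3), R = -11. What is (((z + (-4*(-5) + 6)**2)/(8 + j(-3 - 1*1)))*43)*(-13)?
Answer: -191737/2 ≈ -95869.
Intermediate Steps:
z = 10 (z = 2 - (-11 - 1*(-3)) = 2 - (-11 + 3) = 2 - 1*(-8) = 2 + 8 = 10)
(((z + (-4*(-5) + 6)**2)/(8 + j(-3 - 1*1)))*43)*(-13) = (((10 + (-4*(-5) + 6)**2)/(8 + (-3 - 1*1)))*43)*(-13) = (((10 + (20 + 6)**2)/(8 + (-3 - 1)))*43)*(-13) = (((10 + 26**2)/(8 - 4))*43)*(-13) = (((10 + 676)/4)*43)*(-13) = ((686*(1/4))*43)*(-13) = ((343/2)*43)*(-13) = (14749/2)*(-13) = -191737/2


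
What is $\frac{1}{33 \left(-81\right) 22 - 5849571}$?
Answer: $- \frac{1}{5908377} \approx -1.6925 \cdot 10^{-7}$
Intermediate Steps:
$\frac{1}{33 \left(-81\right) 22 - 5849571} = \frac{1}{\left(-2673\right) 22 - 5849571} = \frac{1}{-58806 - 5849571} = \frac{1}{-5908377} = - \frac{1}{5908377}$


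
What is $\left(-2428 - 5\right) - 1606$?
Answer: $-4039$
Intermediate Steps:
$\left(-2428 - 5\right) - 1606 = -2433 - 1606 = -4039$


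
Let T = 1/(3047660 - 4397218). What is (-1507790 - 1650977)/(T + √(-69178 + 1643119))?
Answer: -4262939274986/2866629438802009523 - 5753083802071556188*√1573941/2866629438802009523 ≈ -2517.8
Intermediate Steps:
T = -1/1349558 (T = 1/(-1349558) = -1/1349558 ≈ -7.4098e-7)
(-1507790 - 1650977)/(T + √(-69178 + 1643119)) = (-1507790 - 1650977)/(-1/1349558 + √(-69178 + 1643119)) = -3158767/(-1/1349558 + √1573941)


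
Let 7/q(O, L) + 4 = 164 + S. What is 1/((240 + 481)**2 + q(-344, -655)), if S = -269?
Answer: 109/56662662 ≈ 1.9237e-6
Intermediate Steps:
q(O, L) = -7/109 (q(O, L) = 7/(-4 + (164 - 269)) = 7/(-4 - 105) = 7/(-109) = 7*(-1/109) = -7/109)
1/((240 + 481)**2 + q(-344, -655)) = 1/((240 + 481)**2 - 7/109) = 1/(721**2 - 7/109) = 1/(519841 - 7/109) = 1/(56662662/109) = 109/56662662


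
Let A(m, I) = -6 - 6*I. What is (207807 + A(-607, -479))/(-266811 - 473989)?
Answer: -8427/29632 ≈ -0.28439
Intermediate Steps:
(207807 + A(-607, -479))/(-266811 - 473989) = (207807 + (-6 - 6*(-479)))/(-266811 - 473989) = (207807 + (-6 + 2874))/(-740800) = (207807 + 2868)*(-1/740800) = 210675*(-1/740800) = -8427/29632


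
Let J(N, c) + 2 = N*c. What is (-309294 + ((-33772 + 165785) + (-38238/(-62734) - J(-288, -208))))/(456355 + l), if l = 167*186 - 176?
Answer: -7439700042/15283288447 ≈ -0.48679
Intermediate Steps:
J(N, c) = -2 + N*c
l = 30886 (l = 31062 - 176 = 30886)
(-309294 + ((-33772 + 165785) + (-38238/(-62734) - J(-288, -208))))/(456355 + l) = (-309294 + ((-33772 + 165785) + (-38238/(-62734) - (-2 - 288*(-208)))))/(456355 + 30886) = (-309294 + (132013 + (-38238*(-1/62734) - (-2 + 59904))))/487241 = (-309294 + (132013 + (19119/31367 - 1*59902)))*(1/487241) = (-309294 + (132013 + (19119/31367 - 59902)))*(1/487241) = (-309294 + (132013 - 1878926915/31367))*(1/487241) = (-309294 + 2261924856/31367)*(1/487241) = -7439700042/31367*1/487241 = -7439700042/15283288447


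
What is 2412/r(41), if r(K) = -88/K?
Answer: -24723/22 ≈ -1123.8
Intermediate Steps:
2412/r(41) = 2412/((-88/41)) = 2412/((-88*1/41)) = 2412/(-88/41) = 2412*(-41/88) = -24723/22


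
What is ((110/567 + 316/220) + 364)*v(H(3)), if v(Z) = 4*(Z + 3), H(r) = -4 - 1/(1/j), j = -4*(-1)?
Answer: -45608732/6237 ≈ -7312.6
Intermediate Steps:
j = 4
H(r) = -8 (H(r) = -4 - 1/(1/4) = -4 - 1/¼ = -4 - 1*4 = -4 - 4 = -8)
v(Z) = 12 + 4*Z (v(Z) = 4*(3 + Z) = 12 + 4*Z)
((110/567 + 316/220) + 364)*v(H(3)) = ((110/567 + 316/220) + 364)*(12 + 4*(-8)) = ((110*(1/567) + 316*(1/220)) + 364)*(12 - 32) = ((110/567 + 79/55) + 364)*(-20) = (50843/31185 + 364)*(-20) = (11402183/31185)*(-20) = -45608732/6237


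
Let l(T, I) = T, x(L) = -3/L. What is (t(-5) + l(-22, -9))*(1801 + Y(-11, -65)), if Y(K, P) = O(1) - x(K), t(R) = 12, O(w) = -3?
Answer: -197750/11 ≈ -17977.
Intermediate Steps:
Y(K, P) = -3 + 3/K (Y(K, P) = -3 - (-3)/K = -3 + 3/K)
(t(-5) + l(-22, -9))*(1801 + Y(-11, -65)) = (12 - 22)*(1801 + (-3 + 3/(-11))) = -10*(1801 + (-3 + 3*(-1/11))) = -10*(1801 + (-3 - 3/11)) = -10*(1801 - 36/11) = -10*19775/11 = -197750/11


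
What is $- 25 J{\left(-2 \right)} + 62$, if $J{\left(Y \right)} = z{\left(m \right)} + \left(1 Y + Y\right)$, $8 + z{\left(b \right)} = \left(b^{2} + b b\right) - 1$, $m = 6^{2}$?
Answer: $-64413$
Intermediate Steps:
$m = 36$
$z{\left(b \right)} = -9 + 2 b^{2}$ ($z{\left(b \right)} = -8 - \left(1 - b^{2} - b b\right) = -8 + \left(\left(b^{2} + b^{2}\right) - 1\right) = -8 + \left(2 b^{2} - 1\right) = -8 + \left(-1 + 2 b^{2}\right) = -9 + 2 b^{2}$)
$J{\left(Y \right)} = 2583 + 2 Y$ ($J{\left(Y \right)} = \left(-9 + 2 \cdot 36^{2}\right) + \left(1 Y + Y\right) = \left(-9 + 2 \cdot 1296\right) + \left(Y + Y\right) = \left(-9 + 2592\right) + 2 Y = 2583 + 2 Y$)
$- 25 J{\left(-2 \right)} + 62 = - 25 \left(2583 + 2 \left(-2\right)\right) + 62 = - 25 \left(2583 - 4\right) + 62 = \left(-25\right) 2579 + 62 = -64475 + 62 = -64413$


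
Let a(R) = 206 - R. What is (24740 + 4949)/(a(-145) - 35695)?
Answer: -29689/35344 ≈ -0.84000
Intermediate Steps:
(24740 + 4949)/(a(-145) - 35695) = (24740 + 4949)/((206 - 1*(-145)) - 35695) = 29689/((206 + 145) - 35695) = 29689/(351 - 35695) = 29689/(-35344) = 29689*(-1/35344) = -29689/35344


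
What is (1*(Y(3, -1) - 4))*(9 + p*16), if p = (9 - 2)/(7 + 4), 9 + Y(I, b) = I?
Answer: -2110/11 ≈ -191.82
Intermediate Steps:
Y(I, b) = -9 + I
p = 7/11 ≈ 0.63636
(1*(Y(3, -1) - 4))*(9 + p*16) = (1*((-9 + 3) - 4))*(9 + (7/11)*16) = (1*(-6 - 4))*(9 + 112/11) = (1*(-10))*(211/11) = -10*211/11 = -2110/11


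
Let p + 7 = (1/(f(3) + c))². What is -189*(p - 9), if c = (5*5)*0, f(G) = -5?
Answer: 75411/25 ≈ 3016.4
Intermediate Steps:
c = 0 (c = 25*0 = 0)
p = -174/25 (p = -7 + (1/(-5 + 0))² = -7 + (1/(-5))² = -7 + (-⅕)² = -7 + 1/25 = -174/25 ≈ -6.9600)
-189*(p - 9) = -189*(-174/25 - 9) = -189*(-399/25) = 75411/25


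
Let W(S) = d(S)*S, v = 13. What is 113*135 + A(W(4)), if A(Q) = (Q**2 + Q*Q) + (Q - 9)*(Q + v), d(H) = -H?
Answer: 15842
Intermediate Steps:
W(S) = -S**2 (W(S) = (-S)*S = -S**2)
A(Q) = 2*Q**2 + (-9 + Q)*(13 + Q) (A(Q) = (Q**2 + Q*Q) + (Q - 9)*(Q + 13) = (Q**2 + Q**2) + (-9 + Q)*(13 + Q) = 2*Q**2 + (-9 + Q)*(13 + Q))
113*135 + A(W(4)) = 113*135 + (-117 + 3*(-1*4**2)**2 + 4*(-1*4**2)) = 15255 + (-117 + 3*(-1*16)**2 + 4*(-1*16)) = 15255 + (-117 + 3*(-16)**2 + 4*(-16)) = 15255 + (-117 + 3*256 - 64) = 15255 + (-117 + 768 - 64) = 15255 + 587 = 15842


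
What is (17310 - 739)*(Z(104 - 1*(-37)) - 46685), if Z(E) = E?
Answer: -771280624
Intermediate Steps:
(17310 - 739)*(Z(104 - 1*(-37)) - 46685) = (17310 - 739)*((104 - 1*(-37)) - 46685) = 16571*((104 + 37) - 46685) = 16571*(141 - 46685) = 16571*(-46544) = -771280624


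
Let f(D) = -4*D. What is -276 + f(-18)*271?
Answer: 19236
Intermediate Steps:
-276 + f(-18)*271 = -276 - 4*(-18)*271 = -276 + 72*271 = -276 + 19512 = 19236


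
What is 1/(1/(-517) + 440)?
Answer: 517/227479 ≈ 0.0022727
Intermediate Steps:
1/(1/(-517) + 440) = 1/(-1/517 + 440) = 1/(227479/517) = 517/227479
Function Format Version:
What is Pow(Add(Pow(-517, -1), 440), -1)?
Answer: Rational(517, 227479) ≈ 0.0022727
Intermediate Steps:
Pow(Add(Pow(-517, -1), 440), -1) = Pow(Add(Rational(-1, 517), 440), -1) = Pow(Rational(227479, 517), -1) = Rational(517, 227479)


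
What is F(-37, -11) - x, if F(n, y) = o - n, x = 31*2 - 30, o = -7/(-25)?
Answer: 132/25 ≈ 5.2800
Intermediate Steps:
o = 7/25 (o = -7*(-1/25) = 7/25 ≈ 0.28000)
x = 32 (x = 62 - 30 = 32)
F(n, y) = 7/25 - n
F(-37, -11) - x = (7/25 - 1*(-37)) - 1*32 = (7/25 + 37) - 32 = 932/25 - 32 = 132/25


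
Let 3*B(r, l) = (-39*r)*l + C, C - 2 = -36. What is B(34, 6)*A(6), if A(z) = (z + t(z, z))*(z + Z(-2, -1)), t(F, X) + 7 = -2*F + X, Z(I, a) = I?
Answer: 223720/3 ≈ 74573.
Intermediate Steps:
C = -34 (C = 2 - 36 = -34)
t(F, X) = -7 + X - 2*F (t(F, X) = -7 + (-2*F + X) = -7 + (X - 2*F) = -7 + X - 2*F)
B(r, l) = -34/3 - 13*l*r (B(r, l) = ((-39*r)*l - 34)/3 = (-39*l*r - 34)/3 = (-34 - 39*l*r)/3 = -34/3 - 13*l*r)
A(z) = 14 - 7*z (A(z) = (z + (-7 + z - 2*z))*(z - 2) = (z + (-7 - z))*(-2 + z) = -7*(-2 + z) = 14 - 7*z)
B(34, 6)*A(6) = (-34/3 - 13*6*34)*(14 - 7*6) = (-34/3 - 2652)*(14 - 42) = -7990/3*(-28) = 223720/3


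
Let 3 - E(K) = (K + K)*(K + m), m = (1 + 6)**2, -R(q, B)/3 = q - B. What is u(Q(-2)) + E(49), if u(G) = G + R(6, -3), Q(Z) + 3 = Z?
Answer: -9633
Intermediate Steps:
Q(Z) = -3 + Z
R(q, B) = -3*q + 3*B (R(q, B) = -3*(q - B) = -3*q + 3*B)
m = 49 (m = 7**2 = 49)
E(K) = 3 - 2*K*(49 + K) (E(K) = 3 - (K + K)*(K + 49) = 3 - 2*K*(49 + K))
u(G) = -27 + G (u(G) = G + (-3*6 + 3*(-3)) = G + (-18 - 9) = G - 27 = -27 + G)
u(Q(-2)) + E(49) = (-27 + (-3 - 2)) + (3 - 98*49 - 2*49**2) = (-27 - 5) + (3 - 4802 - 2*2401) = -32 + (3 - 4802 - 4802) = -32 - 9601 = -9633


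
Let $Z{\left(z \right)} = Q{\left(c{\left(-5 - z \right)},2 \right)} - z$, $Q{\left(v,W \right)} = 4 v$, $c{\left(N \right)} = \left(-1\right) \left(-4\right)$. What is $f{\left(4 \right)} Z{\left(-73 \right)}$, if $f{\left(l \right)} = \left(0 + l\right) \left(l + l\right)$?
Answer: $2848$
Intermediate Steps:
$c{\left(N \right)} = 4$
$f{\left(l \right)} = 2 l^{2}$ ($f{\left(l \right)} = l 2 l = 2 l^{2}$)
$Z{\left(z \right)} = 16 - z$ ($Z{\left(z \right)} = 4 \cdot 4 - z = 16 - z$)
$f{\left(4 \right)} Z{\left(-73 \right)} = 2 \cdot 4^{2} \left(16 - -73\right) = 2 \cdot 16 \left(16 + 73\right) = 32 \cdot 89 = 2848$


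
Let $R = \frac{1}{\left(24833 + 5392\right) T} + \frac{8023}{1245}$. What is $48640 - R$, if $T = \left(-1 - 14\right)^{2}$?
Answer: $\frac{27451301772292}{564451875} \approx 48634.0$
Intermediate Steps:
$T = 225$ ($T = \left(-15\right)^{2} = 225$)
$R = \frac{3637427708}{564451875}$ ($R = \frac{1}{\left(24833 + 5392\right) 225} + \frac{8023}{1245} = \frac{1}{30225} \cdot \frac{1}{225} + 8023 \cdot \frac{1}{1245} = \frac{1}{30225} \cdot \frac{1}{225} + \frac{8023}{1245} = \frac{1}{6800625} + \frac{8023}{1245} = \frac{3637427708}{564451875} \approx 6.4442$)
$48640 - R = 48640 - \frac{3637427708}{564451875} = \frac{27451301772292}{564451875}$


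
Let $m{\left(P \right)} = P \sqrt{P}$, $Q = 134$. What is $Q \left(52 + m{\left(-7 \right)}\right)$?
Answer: $6968 - 938 i \sqrt{7} \approx 6968.0 - 2481.7 i$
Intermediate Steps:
$m{\left(P \right)} = P^{\frac{3}{2}}$
$Q \left(52 + m{\left(-7 \right)}\right) = 134 \left(52 + \left(-7\right)^{\frac{3}{2}}\right) = 134 \left(52 - 7 i \sqrt{7}\right) = 6968 - 938 i \sqrt{7}$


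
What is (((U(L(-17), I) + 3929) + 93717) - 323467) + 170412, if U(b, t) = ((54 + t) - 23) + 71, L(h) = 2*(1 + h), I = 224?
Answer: -55083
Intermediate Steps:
L(h) = 2 + 2*h
U(b, t) = 102 + t (U(b, t) = (31 + t) + 71 = 102 + t)
(((U(L(-17), I) + 3929) + 93717) - 323467) + 170412 = ((((102 + 224) + 3929) + 93717) - 323467) + 170412 = (((326 + 3929) + 93717) - 323467) + 170412 = ((4255 + 93717) - 323467) + 170412 = (97972 - 323467) + 170412 = -225495 + 170412 = -55083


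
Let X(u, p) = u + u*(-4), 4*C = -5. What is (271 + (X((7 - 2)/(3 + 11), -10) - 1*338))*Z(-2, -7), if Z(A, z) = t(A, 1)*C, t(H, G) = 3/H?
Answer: -14295/112 ≈ -127.63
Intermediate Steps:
C = -5/4 (C = (¼)*(-5) = -5/4 ≈ -1.2500)
X(u, p) = -3*u (X(u, p) = u - 4*u = -3*u)
Z(A, z) = -15/(4*A) (Z(A, z) = (3/A)*(-5/4) = -15/(4*A))
(271 + (X((7 - 2)/(3 + 11), -10) - 1*338))*Z(-2, -7) = (271 + (-3*(7 - 2)/(3 + 11) - 1*338))*(-15/4/(-2)) = (271 + (-15/14 - 338))*(-15/4*(-½)) = (271 + (-15/14 - 338))*(15/8) = (271 - 4747/14)*(15/8) = -953/14*15/8 = -14295/112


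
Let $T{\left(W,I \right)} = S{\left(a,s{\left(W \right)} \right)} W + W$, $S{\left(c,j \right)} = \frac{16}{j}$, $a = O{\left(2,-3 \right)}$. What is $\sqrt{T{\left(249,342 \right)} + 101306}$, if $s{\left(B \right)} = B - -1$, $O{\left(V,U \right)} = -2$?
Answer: $\frac{\sqrt{63481835}}{25} \approx 318.7$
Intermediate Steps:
$s{\left(B \right)} = 1 + B$ ($s{\left(B \right)} = B + 1 = 1 + B$)
$a = -2$
$T{\left(W,I \right)} = W + \frac{16 W}{1 + W}$ ($T{\left(W,I \right)} = \frac{16}{1 + W} W + W = \frac{16 W}{1 + W} + W = W + \frac{16 W}{1 + W}$)
$\sqrt{T{\left(249,342 \right)} + 101306} = \sqrt{\frac{249 \left(17 + 249\right)}{1 + 249} + 101306} = \sqrt{249 \cdot \frac{1}{250} \cdot 266 + 101306} = \sqrt{\frac{33117}{125} + 101306} = \sqrt{\frac{12696367}{125}} = \frac{\sqrt{63481835}}{25}$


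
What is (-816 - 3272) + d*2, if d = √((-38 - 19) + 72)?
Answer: -4088 + 2*√15 ≈ -4080.3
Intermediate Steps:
d = √15 (d = √(-57 + 72) = √15 ≈ 3.8730)
(-816 - 3272) + d*2 = (-816 - 3272) + √15*2 = -4088 + 2*√15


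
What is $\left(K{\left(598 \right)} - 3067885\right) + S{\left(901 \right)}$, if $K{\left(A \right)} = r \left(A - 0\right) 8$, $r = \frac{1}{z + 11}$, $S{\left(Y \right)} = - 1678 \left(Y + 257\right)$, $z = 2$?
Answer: $-5010641$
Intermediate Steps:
$S{\left(Y \right)} = -431246 - 1678 Y$ ($S{\left(Y \right)} = - 1678 \left(257 + Y\right) = -431246 - 1678 Y$)
$r = \frac{1}{13}$ ($r = \frac{1}{2 + 11} = \frac{1}{13} \approx 0.076923$)
$K{\left(A \right)} = \frac{8 A}{13}$ ($K{\left(A \right)} = \frac{A - 0}{13} \cdot 8 = \frac{A + 0}{13} \cdot 8 = \frac{A}{13} \cdot 8 = \frac{8 A}{13}$)
$\left(K{\left(598 \right)} - 3067885\right) + S{\left(901 \right)} = \left(\frac{8}{13} \cdot 598 - 3067885\right) - 1943124 = \left(368 - 3067885\right) - 1943124 = -3067517 - 1943124 = -5010641$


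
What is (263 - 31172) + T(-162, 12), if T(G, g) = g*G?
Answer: -32853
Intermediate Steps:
T(G, g) = G*g
(263 - 31172) + T(-162, 12) = (263 - 31172) - 162*12 = -30909 - 1944 = -32853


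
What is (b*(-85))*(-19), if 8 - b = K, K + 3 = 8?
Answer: 4845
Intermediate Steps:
K = 5 (K = -3 + 8 = 5)
b = 3 (b = 8 - 1*5 = 8 - 5 = 3)
(b*(-85))*(-19) = (3*(-85))*(-19) = -255*(-19) = 4845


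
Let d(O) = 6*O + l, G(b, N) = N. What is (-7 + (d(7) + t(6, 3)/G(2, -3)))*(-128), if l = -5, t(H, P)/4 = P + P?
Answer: -2816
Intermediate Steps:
t(H, P) = 8*P (t(H, P) = 4*(P + P) = 4*(2*P) = 8*P)
d(O) = -5 + 6*O (d(O) = 6*O - 5 = -5 + 6*O)
(-7 + (d(7) + t(6, 3)/G(2, -3)))*(-128) = (-7 + ((-5 + 6*7) + (8*3)/(-3)))*(-128) = (-7 + ((-5 + 42) + 24*(-⅓)))*(-128) = (-7 + (37 - 8))*(-128) = (-7 + 29)*(-128) = 22*(-128) = -2816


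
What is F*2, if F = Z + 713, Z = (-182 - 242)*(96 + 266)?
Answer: -305550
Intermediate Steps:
Z = -153488 (Z = -424*362 = -153488)
F = -152775 (F = -153488 + 713 = -152775)
F*2 = -152775*2 = -305550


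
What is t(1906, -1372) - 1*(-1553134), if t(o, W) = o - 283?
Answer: 1554757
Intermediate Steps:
t(o, W) = -283 + o
t(1906, -1372) - 1*(-1553134) = (-283 + 1906) - 1*(-1553134) = 1623 + 1553134 = 1554757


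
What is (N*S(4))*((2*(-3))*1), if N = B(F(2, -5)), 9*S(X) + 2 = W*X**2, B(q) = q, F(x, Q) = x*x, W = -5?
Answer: 656/3 ≈ 218.67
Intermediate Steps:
F(x, Q) = x**2
S(X) = -2/9 - 5*X**2/9 (S(X) = -2/9 + (-5*X**2)/9 = -2/9 - 5*X**2/9)
N = 4 (N = 2**2 = 4)
(N*S(4))*((2*(-3))*1) = (4*(-2/9 - 5/9*4**2))*((2*(-3))*1) = (4*(-2/9 - 5/9*16))*(-6*1) = (4*(-2/9 - 80/9))*(-6) = (4*(-82/9))*(-6) = -328/9*(-6) = 656/3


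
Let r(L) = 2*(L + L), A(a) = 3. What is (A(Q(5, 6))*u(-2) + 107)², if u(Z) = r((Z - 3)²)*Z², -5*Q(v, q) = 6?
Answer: 1708249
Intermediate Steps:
Q(v, q) = -6/5 (Q(v, q) = -⅕*6 = -6/5)
r(L) = 4*L (r(L) = 2*(2*L) = 4*L)
u(Z) = 4*Z²*(-3 + Z)² (u(Z) = (4*(Z - 3)²)*Z² = (4*(-3 + Z)²)*Z² = 4*Z²*(-3 + Z)²)
(A(Q(5, 6))*u(-2) + 107)² = (3*(4*(-2)²*(-3 - 2)²) + 107)² = (3*(4*4*(-5)²) + 107)² = (3*(4*4*25) + 107)² = (3*400 + 107)² = (1200 + 107)² = 1307² = 1708249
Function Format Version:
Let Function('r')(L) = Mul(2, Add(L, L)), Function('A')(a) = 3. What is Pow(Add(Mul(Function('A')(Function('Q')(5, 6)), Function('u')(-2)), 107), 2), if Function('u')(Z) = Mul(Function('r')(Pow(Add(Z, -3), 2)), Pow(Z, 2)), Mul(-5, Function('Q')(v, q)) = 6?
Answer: 1708249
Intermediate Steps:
Function('Q')(v, q) = Rational(-6, 5) (Function('Q')(v, q) = Mul(Rational(-1, 5), 6) = Rational(-6, 5))
Function('r')(L) = Mul(4, L) (Function('r')(L) = Mul(2, Mul(2, L)) = Mul(4, L))
Function('u')(Z) = Mul(4, Pow(Z, 2), Pow(Add(-3, Z), 2)) (Function('u')(Z) = Mul(Mul(4, Pow(Add(Z, -3), 2)), Pow(Z, 2)) = Mul(Mul(4, Pow(Add(-3, Z), 2)), Pow(Z, 2)) = Mul(4, Pow(Z, 2), Pow(Add(-3, Z), 2)))
Pow(Add(Mul(Function('A')(Function('Q')(5, 6)), Function('u')(-2)), 107), 2) = Pow(Add(Mul(3, Mul(4, Pow(-2, 2), Pow(Add(-3, -2), 2))), 107), 2) = Pow(Add(Mul(3, Mul(4, 4, Pow(-5, 2))), 107), 2) = Pow(Add(Mul(3, Mul(4, 4, 25)), 107), 2) = Pow(Add(Mul(3, 400), 107), 2) = Pow(Add(1200, 107), 2) = Pow(1307, 2) = 1708249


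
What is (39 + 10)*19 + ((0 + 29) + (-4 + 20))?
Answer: 976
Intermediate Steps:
(39 + 10)*19 + ((0 + 29) + (-4 + 20)) = 49*19 + (29 + 16) = 931 + 45 = 976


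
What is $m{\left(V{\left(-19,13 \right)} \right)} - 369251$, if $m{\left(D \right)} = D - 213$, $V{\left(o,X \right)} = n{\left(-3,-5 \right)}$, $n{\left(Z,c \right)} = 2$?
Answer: $-369462$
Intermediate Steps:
$V{\left(o,X \right)} = 2$
$m{\left(D \right)} = -213 + D$
$m{\left(V{\left(-19,13 \right)} \right)} - 369251 = \left(-213 + 2\right) - 369251 = -211 - 369251 = -369462$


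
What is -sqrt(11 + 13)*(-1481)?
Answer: 2962*sqrt(6) ≈ 7255.4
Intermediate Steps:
-sqrt(11 + 13)*(-1481) = -sqrt(24)*(-1481) = -2*sqrt(6)*(-1481) = 2962*sqrt(6)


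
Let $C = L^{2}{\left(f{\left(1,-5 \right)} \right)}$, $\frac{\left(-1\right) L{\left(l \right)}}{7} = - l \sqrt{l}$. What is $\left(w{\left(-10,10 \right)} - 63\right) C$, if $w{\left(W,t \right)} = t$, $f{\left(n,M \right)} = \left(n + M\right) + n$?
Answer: $70119$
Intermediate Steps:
$f{\left(n,M \right)} = M + 2 n$ ($f{\left(n,M \right)} = \left(M + n\right) + n = M + 2 n$)
$L{\left(l \right)} = 7 l^{\frac{3}{2}}$ ($L{\left(l \right)} = - 7 - l \sqrt{l} = - 7 \left(- l^{\frac{3}{2}}\right) = 7 l^{\frac{3}{2}}$)
$C = -1323$ ($C = \left(7 \left(-5 + 2 \cdot 1\right)^{\frac{3}{2}}\right)^{2} = \left(7 \left(-5 + 2\right)^{\frac{3}{2}}\right)^{2} = \left(7 \left(-3\right)^{\frac{3}{2}}\right)^{2} = \left(7 \left(- 3 i \sqrt{3}\right)\right)^{2} = \left(- 21 i \sqrt{3}\right)^{2} = -1323$)
$\left(w{\left(-10,10 \right)} - 63\right) C = \left(10 - 63\right) \left(-1323\right) = \left(-53\right) \left(-1323\right) = 70119$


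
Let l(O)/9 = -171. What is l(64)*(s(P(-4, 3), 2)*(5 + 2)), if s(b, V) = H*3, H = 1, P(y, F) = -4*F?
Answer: -32319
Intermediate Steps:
l(O) = -1539 (l(O) = 9*(-171) = -1539)
s(b, V) = 3 (s(b, V) = 1*3 = 3)
l(64)*(s(P(-4, 3), 2)*(5 + 2)) = -4617*(5 + 2) = -4617*7 = -1539*21 = -32319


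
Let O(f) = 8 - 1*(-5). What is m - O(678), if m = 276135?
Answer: 276122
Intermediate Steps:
O(f) = 13 (O(f) = 8 + 5 = 13)
m - O(678) = 276135 - 1*13 = 276135 - 13 = 276122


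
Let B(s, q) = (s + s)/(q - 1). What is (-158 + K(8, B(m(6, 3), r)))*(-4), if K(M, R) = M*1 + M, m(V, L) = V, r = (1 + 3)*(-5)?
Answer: 568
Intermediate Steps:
r = -20 (r = 4*(-5) = -20)
B(s, q) = 2*s/(-1 + q) (B(s, q) = (2*s)/(-1 + q) = 2*s/(-1 + q))
K(M, R) = 2*M (K(M, R) = M + M = 2*M)
(-158 + K(8, B(m(6, 3), r)))*(-4) = (-158 + 2*8)*(-4) = (-158 + 16)*(-4) = -142*(-4) = 568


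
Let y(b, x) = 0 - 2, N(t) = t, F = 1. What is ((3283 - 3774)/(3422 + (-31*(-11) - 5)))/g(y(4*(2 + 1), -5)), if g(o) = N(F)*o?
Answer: 491/7516 ≈ 0.065327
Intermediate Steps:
y(b, x) = -2
g(o) = o (g(o) = 1*o = o)
((3283 - 3774)/(3422 + (-31*(-11) - 5)))/g(y(4*(2 + 1), -5)) = ((3283 - 3774)/(3422 + (-31*(-11) - 5)))/(-2) = -491/(3422 + (341 - 5))*(-1/2) = -491/(3422 + 336)*(-1/2) = -491/3758*(-1/2) = 491/7516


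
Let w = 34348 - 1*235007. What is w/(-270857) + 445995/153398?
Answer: 151581556997/41548922086 ≈ 3.6483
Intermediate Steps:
w = -200659 (w = 34348 - 235007 = -200659)
w/(-270857) + 445995/153398 = -200659/(-270857) + 445995/153398 = -200659*(-1/270857) + 445995*(1/153398) = 200659/270857 + 445995/153398 = 151581556997/41548922086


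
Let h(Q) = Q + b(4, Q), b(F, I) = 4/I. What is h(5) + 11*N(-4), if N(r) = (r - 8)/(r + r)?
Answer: 223/10 ≈ 22.300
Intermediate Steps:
N(r) = (-8 + r)/(2*r) (N(r) = (-8 + r)/((2*r)) = (-8 + r)*(1/(2*r)) = (-8 + r)/(2*r))
h(Q) = Q + 4/Q
h(5) + 11*N(-4) = (5 + 4/5) + 11*((½)*(-8 - 4)/(-4)) = (5 + 4*(⅕)) + 11*((½)*(-¼)*(-12)) = (5 + ⅘) + 11*(3/2) = 29/5 + 33/2 = 223/10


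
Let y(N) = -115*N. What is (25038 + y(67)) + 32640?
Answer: 49973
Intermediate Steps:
(25038 + y(67)) + 32640 = (25038 - 115*67) + 32640 = (25038 - 7705) + 32640 = 17333 + 32640 = 49973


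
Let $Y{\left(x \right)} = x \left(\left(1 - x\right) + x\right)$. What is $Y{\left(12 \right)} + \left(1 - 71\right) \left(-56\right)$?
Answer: $3932$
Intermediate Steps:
$Y{\left(x \right)} = x$ ($Y{\left(x \right)} = x 1 = x$)
$Y{\left(12 \right)} + \left(1 - 71\right) \left(-56\right) = 12 + \left(1 - 71\right) \left(-56\right) = 12 - -3920 = 12 + 3920 = 3932$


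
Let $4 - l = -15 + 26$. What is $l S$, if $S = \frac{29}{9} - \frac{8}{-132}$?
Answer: $- \frac{2275}{99} \approx -22.98$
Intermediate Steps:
$l = -7$ ($l = 4 - \left(-15 + 26\right) = 4 - 11 = -7$)
$S = \frac{325}{99}$ ($S = 29 \cdot \frac{1}{9} - - \frac{2}{33} = \frac{29}{9} + \frac{2}{33} = \frac{325}{99} \approx 3.2828$)
$l S = \left(-7\right) \frac{325}{99} = - \frac{2275}{99}$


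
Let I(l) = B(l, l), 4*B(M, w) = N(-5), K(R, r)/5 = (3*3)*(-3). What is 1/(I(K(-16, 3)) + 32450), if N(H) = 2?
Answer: 2/64901 ≈ 3.0816e-5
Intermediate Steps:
K(R, r) = -135 (K(R, r) = 5*((3*3)*(-3)) = 5*(9*(-3)) = 5*(-27) = -135)
B(M, w) = ½ (B(M, w) = (¼)*2 = ½)
I(l) = ½
1/(I(K(-16, 3)) + 32450) = 1/(½ + 32450) = 1/(64901/2) = 2/64901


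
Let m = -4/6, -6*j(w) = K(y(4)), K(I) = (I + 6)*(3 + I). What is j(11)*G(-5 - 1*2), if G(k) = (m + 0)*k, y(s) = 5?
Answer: -616/9 ≈ -68.444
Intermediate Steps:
K(I) = (3 + I)*(6 + I) (K(I) = (6 + I)*(3 + I) = (3 + I)*(6 + I))
j(w) = -44/3 (j(w) = -(18 + 5**2 + 9*5)/6 = -(18 + 25 + 45)/6 = -1/6*88 = -44/3)
m = -2/3 (m = -4*1/6 = -2/3 ≈ -0.66667)
G(k) = -2*k/3 (G(k) = (-2/3 + 0)*k = -2*k/3)
j(11)*G(-5 - 1*2) = -(-88)*(-5 - 1*2)/9 = -(-88)*(-5 - 2)/9 = -(-88)*(-7)/9 = -44/3*14/3 = -616/9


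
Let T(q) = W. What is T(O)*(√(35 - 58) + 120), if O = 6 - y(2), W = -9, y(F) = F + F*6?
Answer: -1080 - 9*I*√23 ≈ -1080.0 - 43.162*I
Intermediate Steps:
y(F) = 7*F (y(F) = F + 6*F = 7*F)
O = -8 (O = 6 - 7*2 = 6 - 1*14 = 6 - 14 = -8)
T(q) = -9
T(O)*(√(35 - 58) + 120) = -9*(√(35 - 58) + 120) = -9*(√(-23) + 120) = -9*(I*√23 + 120) = -9*(120 + I*√23) = -1080 - 9*I*√23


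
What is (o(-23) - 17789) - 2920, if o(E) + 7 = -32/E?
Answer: -476436/23 ≈ -20715.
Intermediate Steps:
o(E) = -7 - 32/E
(o(-23) - 17789) - 2920 = ((-7 - 32/(-23)) - 17789) - 2920 = ((-7 - 32*(-1/23)) - 17789) - 2920 = ((-7 + 32/23) - 17789) - 2920 = (-129/23 - 17789) - 2920 = -409276/23 - 2920 = -476436/23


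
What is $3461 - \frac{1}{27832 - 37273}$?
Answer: $\frac{32675302}{9441} \approx 3461.0$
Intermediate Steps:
$3461 - \frac{1}{27832 - 37273} = 3461 - \frac{1}{-9441} = 3461 - - \frac{1}{9441} = 3461 + \frac{1}{9441} = \frac{32675302}{9441}$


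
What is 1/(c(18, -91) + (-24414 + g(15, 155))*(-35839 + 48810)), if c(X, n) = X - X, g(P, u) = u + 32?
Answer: -1/314248417 ≈ -3.1822e-9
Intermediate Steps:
g(P, u) = 32 + u
c(X, n) = 0
1/(c(18, -91) + (-24414 + g(15, 155))*(-35839 + 48810)) = 1/(0 + (-24414 + (32 + 155))*(-35839 + 48810)) = 1/(0 + (-24414 + 187)*12971) = 1/(0 - 24227*12971) = 1/(0 - 314248417) = 1/(-314248417) = -1/314248417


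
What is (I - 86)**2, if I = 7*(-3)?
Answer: 11449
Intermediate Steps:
I = -21
(I - 86)**2 = (-21 - 86)**2 = (-107)**2 = 11449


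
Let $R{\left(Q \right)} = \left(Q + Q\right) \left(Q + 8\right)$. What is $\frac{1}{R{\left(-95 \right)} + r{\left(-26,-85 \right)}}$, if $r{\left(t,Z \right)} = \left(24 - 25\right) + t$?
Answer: $\frac{1}{16503} \approx 6.0595 \cdot 10^{-5}$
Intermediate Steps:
$r{\left(t,Z \right)} = -1 + t$
$R{\left(Q \right)} = 2 Q \left(8 + Q\right)$
$\frac{1}{R{\left(-95 \right)} + r{\left(-26,-85 \right)}} = \frac{1}{2 \left(-95\right) \left(8 - 95\right) - 27} = \frac{1}{2 \left(-95\right) \left(-87\right) - 27} = \frac{1}{16530 - 27} = \frac{1}{16503}$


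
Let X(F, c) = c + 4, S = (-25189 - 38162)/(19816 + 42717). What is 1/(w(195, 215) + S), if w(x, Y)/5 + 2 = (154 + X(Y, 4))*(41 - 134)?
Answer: -62533/4711299571 ≈ -1.3273e-5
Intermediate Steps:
S = -63351/62533 ≈ -1.0131
X(F, c) = 4 + c
w(x, Y) = -75340 (w(x, Y) = -10 + 5*((154 + (4 + 4))*(41 - 134)) = -10 + 5*((154 + 8)*(-93)) = -10 + 5*(162*(-93)) = -10 + 5*(-15066) = -10 - 75330 = -75340)
1/(w(195, 215) + S) = 1/(-75340 - 63351/62533) = 1/(-4711299571/62533) = -62533/4711299571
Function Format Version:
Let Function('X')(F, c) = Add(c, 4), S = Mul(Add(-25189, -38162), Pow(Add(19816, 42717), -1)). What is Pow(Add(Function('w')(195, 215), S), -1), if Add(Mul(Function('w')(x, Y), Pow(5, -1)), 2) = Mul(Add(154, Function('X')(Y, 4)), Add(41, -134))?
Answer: Rational(-62533, 4711299571) ≈ -1.3273e-5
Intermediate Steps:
S = Rational(-63351, 62533) (S = Mul(-63351, Pow(62533, -1)) = Mul(-63351, Rational(1, 62533)) = Rational(-63351, 62533) ≈ -1.0131)
Function('X')(F, c) = Add(4, c)
Function('w')(x, Y) = -75340 (Function('w')(x, Y) = Add(-10, Mul(5, Mul(Add(154, Add(4, 4)), Add(41, -134)))) = Add(-10, Mul(5, Mul(Add(154, 8), -93))) = Add(-10, Mul(5, Mul(162, -93))) = Add(-10, Mul(5, -15066)) = Add(-10, -75330) = -75340)
Pow(Add(Function('w')(195, 215), S), -1) = Pow(Add(-75340, Rational(-63351, 62533)), -1) = Pow(Rational(-4711299571, 62533), -1) = Rational(-62533, 4711299571)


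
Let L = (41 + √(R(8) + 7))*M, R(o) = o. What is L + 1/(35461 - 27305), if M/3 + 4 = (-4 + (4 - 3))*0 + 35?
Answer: 31098829/8156 + 93*√15 ≈ 4173.2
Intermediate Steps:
M = 93 (M = -12 + 3*((-4 + (4 - 3))*0 + 35) = -12 + 3*((-4 + 1)*0 + 35) = -12 + 3*(-3*0 + 35) = -12 + 3*(0 + 35) = -12 + 3*35 = -12 + 105 = 93)
L = 3813 + 93*√15 (L = (41 + √(8 + 7))*93 = (41 + √15)*93 = 3813 + 93*√15 ≈ 4173.2)
L + 1/(35461 - 27305) = (3813 + 93*√15) + 1/(35461 - 27305) = (3813 + 93*√15) + 1/8156 = 31098829/8156 + 93*√15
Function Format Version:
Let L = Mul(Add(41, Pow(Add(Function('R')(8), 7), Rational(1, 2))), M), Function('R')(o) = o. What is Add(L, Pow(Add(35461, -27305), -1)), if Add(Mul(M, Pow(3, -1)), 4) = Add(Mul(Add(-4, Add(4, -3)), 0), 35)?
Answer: Add(Rational(31098829, 8156), Mul(93, Pow(15, Rational(1, 2)))) ≈ 4173.2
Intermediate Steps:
M = 93 (M = Add(-12, Mul(3, Add(Mul(Add(-4, Add(4, -3)), 0), 35))) = Add(-12, Mul(3, Add(Mul(Add(-4, 1), 0), 35))) = Add(-12, Mul(3, Add(Mul(-3, 0), 35))) = Add(-12, Mul(3, Add(0, 35))) = Add(-12, Mul(3, 35)) = Add(-12, 105) = 93)
L = Add(3813, Mul(93, Pow(15, Rational(1, 2)))) (L = Mul(Add(41, Pow(Add(8, 7), Rational(1, 2))), 93) = Mul(Add(41, Pow(15, Rational(1, 2))), 93) = Add(3813, Mul(93, Pow(15, Rational(1, 2)))) ≈ 4173.2)
Add(L, Pow(Add(35461, -27305), -1)) = Add(Add(3813, Mul(93, Pow(15, Rational(1, 2)))), Pow(Add(35461, -27305), -1)) = Add(Add(3813, Mul(93, Pow(15, Rational(1, 2)))), Pow(8156, -1)) = Add(Add(3813, Mul(93, Pow(15, Rational(1, 2)))), Rational(1, 8156)) = Add(Rational(31098829, 8156), Mul(93, Pow(15, Rational(1, 2))))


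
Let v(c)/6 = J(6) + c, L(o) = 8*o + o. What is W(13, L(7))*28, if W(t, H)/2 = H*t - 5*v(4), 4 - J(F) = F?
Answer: 42504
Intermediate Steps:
L(o) = 9*o
J(F) = 4 - F
v(c) = -12 + 6*c (v(c) = 6*((4 - 1*6) + c) = 6*((4 - 6) + c) = 6*(-2 + c) = -12 + 6*c)
W(t, H) = -120 + 2*H*t (W(t, H) = 2*(H*t - 5*(-12 + 6*4)) = 2*(H*t - 5*(-12 + 24)) = 2*(H*t - 5*12) = 2*(H*t - 60) = 2*(-60 + H*t) = -120 + 2*H*t)
W(13, L(7))*28 = (-120 + 2*(9*7)*13)*28 = (-120 + 2*63*13)*28 = (-120 + 1638)*28 = 1518*28 = 42504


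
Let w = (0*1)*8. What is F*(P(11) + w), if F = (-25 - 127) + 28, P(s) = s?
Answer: -1364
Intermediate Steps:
w = 0 (w = 0*8 = 0)
F = -124 (F = -152 + 28 = -124)
F*(P(11) + w) = -124*(11 + 0) = -124*11 = -1364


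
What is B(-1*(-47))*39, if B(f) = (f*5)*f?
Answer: 430755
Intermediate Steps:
B(f) = 5*f**2 (B(f) = (5*f)*f = 5*f**2)
B(-1*(-47))*39 = (5*(-1*(-47))**2)*39 = (5*47**2)*39 = (5*2209)*39 = 11045*39 = 430755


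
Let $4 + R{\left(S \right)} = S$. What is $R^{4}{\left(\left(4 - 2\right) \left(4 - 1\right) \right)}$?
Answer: $16$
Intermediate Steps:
$R{\left(S \right)} = -4 + S$
$R^{4}{\left(\left(4 - 2\right) \left(4 - 1\right) \right)} = \left(-4 + \left(4 - 2\right) \left(4 - 1\right)\right)^{4} = \left(-4 + 2 \cdot 3\right)^{4} = \left(-4 + 6\right)^{4} = 2^{4} = 16$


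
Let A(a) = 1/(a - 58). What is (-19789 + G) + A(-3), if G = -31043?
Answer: -3100753/61 ≈ -50832.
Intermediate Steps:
A(a) = 1/(-58 + a)
(-19789 + G) + A(-3) = (-19789 - 31043) + 1/(-58 - 3) = -50832 + 1/(-61) = -50832 - 1/61 = -3100753/61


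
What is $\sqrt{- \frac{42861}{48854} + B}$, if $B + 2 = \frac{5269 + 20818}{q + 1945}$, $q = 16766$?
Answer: $\frac{i \sqrt{90531420331506}}{7812882} \approx 1.2178 i$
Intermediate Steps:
$B = - \frac{11335}{18711}$ ($B = -2 + \frac{5269 + 20818}{16766 + 1945} = -2 + \frac{26087}{18711} = - \frac{11335}{18711} \approx -0.60579$)
$\sqrt{- \frac{42861}{48854} + B} = \sqrt{- \frac{42861}{48854} - \frac{11335}{18711}} = \sqrt{\left(-42861\right) \frac{1}{48854} - \frac{11335}{18711}} = \sqrt{- \frac{3297}{3758} - \frac{11335}{18711}} = \sqrt{- \frac{104287097}{70315938}} = \frac{i \sqrt{90531420331506}}{7812882}$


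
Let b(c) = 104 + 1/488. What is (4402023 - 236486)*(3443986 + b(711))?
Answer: 7001084355414577/488 ≈ 1.4346e+13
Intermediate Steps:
b(c) = 50753/488 (b(c) = 104 + 1/488 = 50753/488)
(4402023 - 236486)*(3443986 + b(711)) = (4402023 - 236486)*(3443986 + 50753/488) = 4165537*(1680715921/488) = 7001084355414577/488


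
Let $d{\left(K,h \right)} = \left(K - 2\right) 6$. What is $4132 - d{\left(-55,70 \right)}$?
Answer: $4474$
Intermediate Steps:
$d{\left(K,h \right)} = -12 + 6 K$ ($d{\left(K,h \right)} = \left(-2 + K\right) 6 = -12 + 6 K$)
$4132 - d{\left(-55,70 \right)} = 4132 - \left(-12 + 6 \left(-55\right)\right) = 4132 - \left(-12 - 330\right) = 4132 - -342 = 4132 + 342 = 4474$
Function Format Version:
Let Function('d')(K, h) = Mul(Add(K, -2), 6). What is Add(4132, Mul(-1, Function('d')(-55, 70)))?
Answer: 4474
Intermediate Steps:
Function('d')(K, h) = Add(-12, Mul(6, K)) (Function('d')(K, h) = Mul(Add(-2, K), 6) = Add(-12, Mul(6, K)))
Add(4132, Mul(-1, Function('d')(-55, 70))) = Add(4132, Mul(-1, Add(-12, Mul(6, -55)))) = Add(4132, Mul(-1, Add(-12, -330))) = Add(4132, Mul(-1, -342)) = Add(4132, 342) = 4474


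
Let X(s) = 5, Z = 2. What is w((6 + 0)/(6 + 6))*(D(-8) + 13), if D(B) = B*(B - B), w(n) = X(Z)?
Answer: 65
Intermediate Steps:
w(n) = 5
D(B) = 0 (D(B) = B*0 = 0)
w((6 + 0)/(6 + 6))*(D(-8) + 13) = 5*(0 + 13) = 5*13 = 65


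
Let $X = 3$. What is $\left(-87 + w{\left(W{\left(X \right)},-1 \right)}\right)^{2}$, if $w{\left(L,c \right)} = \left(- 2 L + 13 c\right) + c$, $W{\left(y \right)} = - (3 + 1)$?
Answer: $8649$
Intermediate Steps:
$W{\left(y \right)} = -4$ ($W{\left(y \right)} = \left(-1\right) 4 = -4$)
$w{\left(L,c \right)} = - 2 L + 14 c$
$\left(-87 + w{\left(W{\left(X \right)},-1 \right)}\right)^{2} = \left(-87 + \left(\left(-2\right) \left(-4\right) + 14 \left(-1\right)\right)\right)^{2} = \left(-87 + \left(8 - 14\right)\right)^{2} = \left(-87 - 6\right)^{2} = \left(-93\right)^{2} = 8649$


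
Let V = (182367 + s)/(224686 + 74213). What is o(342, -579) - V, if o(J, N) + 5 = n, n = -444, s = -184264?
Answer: -134203754/298899 ≈ -448.99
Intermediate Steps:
V = -1897/298899 (V = (182367 - 184264)/(224686 + 74213) = -1897/298899 ≈ -0.0063466)
o(J, N) = -449 (o(J, N) = -5 - 444 = -449)
o(342, -579) - V = -449 - 1*(-1897/298899) = -449 + 1897/298899 = -134203754/298899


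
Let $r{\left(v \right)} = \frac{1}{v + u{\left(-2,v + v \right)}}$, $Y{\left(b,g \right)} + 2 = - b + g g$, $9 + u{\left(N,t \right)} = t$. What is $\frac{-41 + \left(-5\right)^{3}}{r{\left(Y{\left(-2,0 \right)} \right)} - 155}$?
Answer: $\frac{747}{698} \approx 1.0702$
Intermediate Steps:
$u{\left(N,t \right)} = -9 + t$
$Y{\left(b,g \right)} = -2 + g^{2} - b$ ($Y{\left(b,g \right)} = -2 - \left(b - g g\right) = -2 - \left(b - g^{2}\right) = -2 + g^{2} - b$)
$r{\left(v \right)} = \frac{1}{-9 + 3 v}$ ($r{\left(v \right)} = \frac{1}{v + \left(-9 + \left(v + v\right)\right)} = \frac{1}{v + \left(-9 + 2 v\right)} = \frac{1}{-9 + 3 v}$)
$\frac{-41 + \left(-5\right)^{3}}{r{\left(Y{\left(-2,0 \right)} \right)} - 155} = \frac{-41 + \left(-5\right)^{3}}{\frac{1}{3 \left(-3 - 0\right)} - 155} = \frac{-41 - 125}{\frac{1}{3 \left(-3 + \left(-2 + 0 + 2\right)\right)} - 155} = - \frac{166}{\frac{1}{3 \left(-3 + 0\right)} - 155} = - \frac{166}{\frac{1}{3 \left(-3\right)} - 155} = - \frac{166}{\frac{1}{3} \left(- \frac{1}{3}\right) - 155} = - \frac{166}{- \frac{1}{9} - 155} = - \frac{166}{- \frac{1396}{9}} = \left(-166\right) \left(- \frac{9}{1396}\right) = \frac{747}{698}$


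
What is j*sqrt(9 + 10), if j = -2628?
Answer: -2628*sqrt(19) ≈ -11455.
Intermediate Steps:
j*sqrt(9 + 10) = -2628*sqrt(9 + 10) = -2628*sqrt(19)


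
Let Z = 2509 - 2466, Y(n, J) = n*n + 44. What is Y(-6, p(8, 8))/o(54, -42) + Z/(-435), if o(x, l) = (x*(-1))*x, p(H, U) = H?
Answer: -13349/105705 ≈ -0.12629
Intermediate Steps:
Y(n, J) = 44 + n² (Y(n, J) = n² + 44 = 44 + n²)
Z = 43
o(x, l) = -x² (o(x, l) = (-x)*x = -x²)
Y(-6, p(8, 8))/o(54, -42) + Z/(-435) = (44 + (-6)²)/((-1*54²)) + 43/(-435) = (44 + 36)/((-1*2916)) + 43*(-1/435) = 80/(-2916) - 43/435 = 80*(-1/2916) - 43/435 = -20/729 - 43/435 = -13349/105705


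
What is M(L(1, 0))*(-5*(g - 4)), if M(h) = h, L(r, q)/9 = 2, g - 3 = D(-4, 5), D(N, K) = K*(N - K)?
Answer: 4140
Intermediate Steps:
g = -42 (g = 3 + 5*(-4 - 1*5) = 3 + 5*(-4 - 5) = 3 + 5*(-9) = 3 - 45 = -42)
L(r, q) = 18 (L(r, q) = 9*2 = 18)
M(L(1, 0))*(-5*(g - 4)) = 18*(-5*(-42 - 4)) = 18*(-5*(-46)) = 18*230 = 4140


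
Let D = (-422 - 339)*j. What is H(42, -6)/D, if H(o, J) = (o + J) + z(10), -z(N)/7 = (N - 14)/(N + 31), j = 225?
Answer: -1504/7020225 ≈ -0.00021424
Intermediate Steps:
D = -171225 (D = (-422 - 339)*225 = -761*225 = -171225)
z(N) = -7*(-14 + N)/(31 + N) (z(N) = -7*(N - 14)/(N + 31) = -7*(-14 + N)/(31 + N))
H(o, J) = 28/41 + J + o (H(o, J) = (o + J) + 7*(14 - 1*10)/(31 + 10) = (J + o) + 7*(14 - 10)/41 = (J + o) + 7*(1/41)*4 = (J + o) + 28/41 = 28/41 + J + o)
H(42, -6)/D = (28/41 - 6 + 42)/(-171225) = (1504/41)*(-1/171225) = -1504/7020225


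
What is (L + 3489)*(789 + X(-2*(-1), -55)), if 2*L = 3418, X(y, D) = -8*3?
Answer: 3976470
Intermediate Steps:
X(y, D) = -24
L = 1709 (L = (1/2)*3418 = 1709)
(L + 3489)*(789 + X(-2*(-1), -55)) = (1709 + 3489)*(789 - 24) = 5198*765 = 3976470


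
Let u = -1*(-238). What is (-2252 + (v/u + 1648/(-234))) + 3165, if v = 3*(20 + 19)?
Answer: 25240975/27846 ≈ 906.45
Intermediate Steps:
v = 117 (v = 3*39 = 117)
u = 238
(-2252 + (v/u + 1648/(-234))) + 3165 = (-2252 + (117/238 + 1648/(-234))) + 3165 = (-2252 + (117*(1/238) + 1648*(-1/234))) + 3165 = (-2252 + (117/238 - 824/117)) + 3165 = (-2252 - 182423/27846) + 3165 = -62891615/27846 + 3165 = 25240975/27846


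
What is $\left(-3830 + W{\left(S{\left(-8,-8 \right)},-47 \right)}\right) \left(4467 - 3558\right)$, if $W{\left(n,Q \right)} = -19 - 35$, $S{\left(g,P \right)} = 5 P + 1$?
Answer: $-3530556$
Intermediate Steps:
$S{\left(g,P \right)} = 1 + 5 P$
$W{\left(n,Q \right)} = -54$
$\left(-3830 + W{\left(S{\left(-8,-8 \right)},-47 \right)}\right) \left(4467 - 3558\right) = \left(-3830 - 54\right) \left(4467 - 3558\right) = \left(-3884\right) 909 = -3530556$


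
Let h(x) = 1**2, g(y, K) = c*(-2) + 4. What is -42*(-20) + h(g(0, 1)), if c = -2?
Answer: 841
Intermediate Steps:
g(y, K) = 8 (g(y, K) = -2*(-2) + 4 = 4 + 4 = 8)
h(x) = 1
-42*(-20) + h(g(0, 1)) = -42*(-20) + 1 = 840 + 1 = 841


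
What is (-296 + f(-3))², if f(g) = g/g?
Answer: 87025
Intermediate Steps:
f(g) = 1
(-296 + f(-3))² = (-296 + 1)² = (-295)² = 87025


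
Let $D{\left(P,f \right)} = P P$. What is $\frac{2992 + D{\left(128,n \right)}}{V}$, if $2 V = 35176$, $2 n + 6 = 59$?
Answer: $\frac{4844}{4397} \approx 1.1017$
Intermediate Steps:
$n = \frac{53}{2}$ ($n = -3 + \frac{1}{2} \cdot 59 = -3 + \frac{59}{2} = \frac{53}{2} \approx 26.5$)
$V = 17588$ ($V = \frac{1}{2} \cdot 35176 = 17588$)
$D{\left(P,f \right)} = P^{2}$
$\frac{2992 + D{\left(128,n \right)}}{V} = \frac{2992 + 128^{2}}{17588} = \left(2992 + 16384\right) \frac{1}{17588} = 19376 \cdot \frac{1}{17588} = \frac{4844}{4397}$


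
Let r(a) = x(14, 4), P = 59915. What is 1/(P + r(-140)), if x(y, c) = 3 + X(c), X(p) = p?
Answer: 1/59922 ≈ 1.6688e-5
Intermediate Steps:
x(y, c) = 3 + c
r(a) = 7 (r(a) = 3 + 4 = 7)
1/(P + r(-140)) = 1/(59915 + 7) = 1/59922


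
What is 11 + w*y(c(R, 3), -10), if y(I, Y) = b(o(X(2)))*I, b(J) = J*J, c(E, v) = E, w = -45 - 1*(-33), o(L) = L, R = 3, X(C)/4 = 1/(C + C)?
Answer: -25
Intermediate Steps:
X(C) = 2/C (X(C) = 4/(C + C) = 4/((2*C)) = 4*(1/(2*C)) = 2/C)
w = -12 (w = -45 + 33 = -12)
b(J) = J²
y(I, Y) = I (y(I, Y) = (2/2)²*I = (2*(½))²*I = 1²*I = 1*I = I)
11 + w*y(c(R, 3), -10) = 11 - 12*3 = 11 - 36 = -25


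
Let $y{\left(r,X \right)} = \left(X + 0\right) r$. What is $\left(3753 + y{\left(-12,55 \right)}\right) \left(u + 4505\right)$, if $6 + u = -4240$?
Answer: $801087$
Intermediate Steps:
$u = -4246$ ($u = -6 - 4240 = -4246$)
$y{\left(r,X \right)} = X r$
$\left(3753 + y{\left(-12,55 \right)}\right) \left(u + 4505\right) = \left(3753 + 55 \left(-12\right)\right) \left(-4246 + 4505\right) = \left(3753 - 660\right) 259 = 3093 \cdot 259 = 801087$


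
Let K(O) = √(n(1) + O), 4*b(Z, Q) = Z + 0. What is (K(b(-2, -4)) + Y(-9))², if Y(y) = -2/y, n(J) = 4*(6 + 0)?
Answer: 3815/162 + 2*√94/9 ≈ 25.704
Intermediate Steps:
n(J) = 24 (n(J) = 4*6 = 24)
b(Z, Q) = Z/4 (b(Z, Q) = (Z + 0)/4 = Z/4)
K(O) = √(24 + O)
(K(b(-2, -4)) + Y(-9))² = (√(24 + (¼)*(-2)) - 2/(-9))² = (√(24 - ½) - 2*(-⅑))² = (√(47/2) + 2/9)² = (√94/2 + 2/9)² = (2/9 + √94/2)²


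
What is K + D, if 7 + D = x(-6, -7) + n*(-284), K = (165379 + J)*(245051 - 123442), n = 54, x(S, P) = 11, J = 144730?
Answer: 37712030049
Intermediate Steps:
K = 37712045381 (K = (165379 + 144730)*(245051 - 123442) = 310109*121609 = 37712045381)
D = -15332 (D = -7 + (11 + 54*(-284)) = -7 + (11 - 15336) = -7 - 15325 = -15332)
K + D = 37712045381 - 15332 = 37712030049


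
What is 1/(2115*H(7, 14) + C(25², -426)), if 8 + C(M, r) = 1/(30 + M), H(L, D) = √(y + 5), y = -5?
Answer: -655/5239 ≈ -0.12502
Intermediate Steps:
y = -5 (y = -1*5 = -5)
H(L, D) = 0 (H(L, D) = √(-5 + 5) = √0 = 0)
C(M, r) = -8 + 1/(30 + M)
1/(2115*H(7, 14) + C(25², -426)) = 1/(2115*0 + (-239 - 8*25²)/(30 + 25²)) = 1/(0 + (-239 - 8*625)/(30 + 625)) = 1/(0 + (-239 - 5000)/655) = 1/(0 + (1/655)*(-5239)) = 1/(0 - 5239/655) = 1/(-5239/655) = -655/5239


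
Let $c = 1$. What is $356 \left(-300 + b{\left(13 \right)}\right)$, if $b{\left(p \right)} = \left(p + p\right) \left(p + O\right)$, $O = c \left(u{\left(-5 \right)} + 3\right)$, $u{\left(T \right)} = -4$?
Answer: $4272$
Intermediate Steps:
$O = -1$ ($O = 1 \left(-4 + 3\right) = 1 \left(-1\right) = -1$)
$b{\left(p \right)} = 2 p \left(-1 + p\right)$ ($b{\left(p \right)} = \left(p + p\right) \left(p - 1\right) = 2 p \left(-1 + p\right)$)
$356 \left(-300 + b{\left(13 \right)}\right) = 356 \left(-300 + 2 \cdot 13 \left(-1 + 13\right)\right) = 356 \left(-300 + 2 \cdot 13 \cdot 12\right) = 356 \left(-300 + 312\right) = 356 \cdot 12 = 4272$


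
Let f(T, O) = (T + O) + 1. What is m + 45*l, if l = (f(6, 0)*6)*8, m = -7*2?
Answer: 15106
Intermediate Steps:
f(T, O) = 1 + O + T (f(T, O) = (O + T) + 1 = 1 + O + T)
m = -14
l = 336 (l = ((1 + 0 + 6)*6)*8 = (7*6)*8 = 42*8 = 336)
m + 45*l = -14 + 45*336 = -14 + 15120 = 15106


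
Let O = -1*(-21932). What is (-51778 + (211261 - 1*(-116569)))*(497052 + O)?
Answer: 143266571168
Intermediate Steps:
O = 21932
(-51778 + (211261 - 1*(-116569)))*(497052 + O) = (-51778 + (211261 - 1*(-116569)))*(497052 + 21932) = (-51778 + (211261 + 116569))*518984 = (-51778 + 327830)*518984 = 276052*518984 = 143266571168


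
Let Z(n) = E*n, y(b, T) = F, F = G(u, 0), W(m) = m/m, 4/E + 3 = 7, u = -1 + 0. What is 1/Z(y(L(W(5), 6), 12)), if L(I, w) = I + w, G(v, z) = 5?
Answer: ⅕ ≈ 0.20000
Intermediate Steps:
u = -1
E = 1 (E = 4/(-3 + 7) = 4/4 = 4*(¼) = 1)
W(m) = 1
F = 5
y(b, T) = 5
Z(n) = n (Z(n) = 1*n = n)
1/Z(y(L(W(5), 6), 12)) = 1/5 = ⅕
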